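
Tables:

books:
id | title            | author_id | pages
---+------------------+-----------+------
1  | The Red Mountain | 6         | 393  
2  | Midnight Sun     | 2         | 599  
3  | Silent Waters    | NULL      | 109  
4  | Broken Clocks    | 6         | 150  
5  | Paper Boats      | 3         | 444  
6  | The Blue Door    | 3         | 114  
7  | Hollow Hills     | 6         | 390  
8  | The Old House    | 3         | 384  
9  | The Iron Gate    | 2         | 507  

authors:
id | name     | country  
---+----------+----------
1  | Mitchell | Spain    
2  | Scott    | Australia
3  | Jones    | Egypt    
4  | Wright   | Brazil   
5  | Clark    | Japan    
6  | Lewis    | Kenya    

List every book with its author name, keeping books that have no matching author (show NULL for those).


LEFT JOIN keeps every row from books (the left table); where author_id has no match in authors, the author columns become NULL. Walk through each book:
  - book 1 (The Red Mountain): author_id=6 -> matches Lewis
  - book 2 (Midnight Sun): author_id=2 -> matches Scott
  - book 3 (Silent Waters): author_id=NULL, no match -> kept with NULL
  - book 4 (Broken Clocks): author_id=6 -> matches Lewis
  - book 5 (Paper Boats): author_id=3 -> matches Jones
  - book 6 (The Blue Door): author_id=3 -> matches Jones
  - book 7 (Hollow Hills): author_id=6 -> matches Lewis
  - book 8 (The Old House): author_id=3 -> matches Jones
  - book 9 (The Iron Gate): author_id=2 -> matches Scott
All 9 rows appear; 1 has NULL author.

SQL:
SELECT a.title, b.name AS author
FROM books a
LEFT JOIN authors b ON a.author_id = b.id

Result:
title            | author
-----------------+-------
The Red Mountain | Lewis 
Midnight Sun     | Scott 
Silent Waters    | NULL  
Broken Clocks    | Lewis 
Paper Boats      | Jones 
The Blue Door    | Jones 
Hollow Hills     | Lewis 
The Old House    | Jones 
The Iron Gate    | Scott 


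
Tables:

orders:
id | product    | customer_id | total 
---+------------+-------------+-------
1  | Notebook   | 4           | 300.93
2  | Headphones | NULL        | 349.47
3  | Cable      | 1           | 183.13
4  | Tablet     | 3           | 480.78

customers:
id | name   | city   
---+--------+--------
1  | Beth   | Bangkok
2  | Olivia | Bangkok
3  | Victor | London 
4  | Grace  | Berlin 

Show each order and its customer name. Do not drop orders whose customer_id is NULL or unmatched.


LEFT JOIN keeps every row from orders (the left table); where customer_id has no match in customers, the customer columns become NULL. Walk through each order:
  - order 1 (Notebook): customer_id=4 -> matches Grace
  - order 2 (Headphones): customer_id=NULL, no match -> kept with NULL
  - order 3 (Cable): customer_id=1 -> matches Beth
  - order 4 (Tablet): customer_id=3 -> matches Victor
All 4 rows appear; 1 has NULL customer.

SQL:
SELECT a.product, b.name AS customer
FROM orders a
LEFT JOIN customers b ON a.customer_id = b.id

Result:
product    | customer
-----------+---------
Notebook   | Grace   
Headphones | NULL    
Cable      | Beth    
Tablet     | Victor  


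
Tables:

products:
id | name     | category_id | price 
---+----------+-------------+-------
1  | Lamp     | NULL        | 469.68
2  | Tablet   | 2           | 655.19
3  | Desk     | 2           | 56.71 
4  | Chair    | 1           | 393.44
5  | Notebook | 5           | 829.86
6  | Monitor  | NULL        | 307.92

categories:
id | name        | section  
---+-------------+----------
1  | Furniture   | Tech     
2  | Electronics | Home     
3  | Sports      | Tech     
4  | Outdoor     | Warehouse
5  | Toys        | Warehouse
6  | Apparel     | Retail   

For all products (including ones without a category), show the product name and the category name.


LEFT JOIN keeps every row from products (the left table); where category_id has no match in categories, the category columns become NULL. Walk through each product:
  - product 1 (Lamp): category_id=NULL, no match -> kept with NULL
  - product 2 (Tablet): category_id=2 -> matches Electronics
  - product 3 (Desk): category_id=2 -> matches Electronics
  - product 4 (Chair): category_id=1 -> matches Furniture
  - product 5 (Notebook): category_id=5 -> matches Toys
  - product 6 (Monitor): category_id=NULL, no match -> kept with NULL
All 6 rows appear; 2 have NULL category.

SQL:
SELECT a.name, b.name AS category
FROM products a
LEFT JOIN categories b ON a.category_id = b.id

Result:
name     | category   
---------+------------
Lamp     | NULL       
Tablet   | Electronics
Desk     | Electronics
Chair    | Furniture  
Notebook | Toys       
Monitor  | NULL       


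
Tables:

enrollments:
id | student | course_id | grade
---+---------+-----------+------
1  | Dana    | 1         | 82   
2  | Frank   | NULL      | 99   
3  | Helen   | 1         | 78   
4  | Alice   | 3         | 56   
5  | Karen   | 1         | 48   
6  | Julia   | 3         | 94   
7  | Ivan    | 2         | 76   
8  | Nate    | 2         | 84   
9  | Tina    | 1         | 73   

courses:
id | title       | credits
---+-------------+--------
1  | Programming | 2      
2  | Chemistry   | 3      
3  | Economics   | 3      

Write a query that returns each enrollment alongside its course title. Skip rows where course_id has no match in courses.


INNER JOIN keeps only enrollments rows whose course_id matches an id in courses. Walk through each enrollment:
  - enrollment 1 (Dana): course_id=1 -> matches Programming
  - enrollment 2 (Frank): course_id=NULL, no match -> dropped
  - enrollment 3 (Helen): course_id=1 -> matches Programming
  - enrollment 4 (Alice): course_id=3 -> matches Economics
  - enrollment 5 (Karen): course_id=1 -> matches Programming
  - enrollment 6 (Julia): course_id=3 -> matches Economics
  - enrollment 7 (Ivan): course_id=2 -> matches Chemistry
  - enrollment 8 (Nate): course_id=2 -> matches Chemistry
  - enrollment 9 (Tina): course_id=1 -> matches Programming
So 1 of 9 rows is dropped.

SQL:
SELECT a.student, b.title AS course
FROM enrollments a
INNER JOIN courses b ON a.course_id = b.id

Result:
student | course     
--------+------------
Dana    | Programming
Helen   | Programming
Alice   | Economics  
Karen   | Programming
Julia   | Economics  
Ivan    | Chemistry  
Nate    | Chemistry  
Tina    | Programming


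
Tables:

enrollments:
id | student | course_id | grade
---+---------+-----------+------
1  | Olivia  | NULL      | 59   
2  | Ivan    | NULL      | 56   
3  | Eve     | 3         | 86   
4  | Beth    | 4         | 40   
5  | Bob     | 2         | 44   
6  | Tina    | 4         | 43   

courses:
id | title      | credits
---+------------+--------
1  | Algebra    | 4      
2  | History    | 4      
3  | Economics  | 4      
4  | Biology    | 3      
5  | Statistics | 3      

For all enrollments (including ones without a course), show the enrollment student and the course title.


LEFT JOIN keeps every row from enrollments (the left table); where course_id has no match in courses, the course columns become NULL. Walk through each enrollment:
  - enrollment 1 (Olivia): course_id=NULL, no match -> kept with NULL
  - enrollment 2 (Ivan): course_id=NULL, no match -> kept with NULL
  - enrollment 3 (Eve): course_id=3 -> matches Economics
  - enrollment 4 (Beth): course_id=4 -> matches Biology
  - enrollment 5 (Bob): course_id=2 -> matches History
  - enrollment 6 (Tina): course_id=4 -> matches Biology
All 6 rows appear; 2 have NULL course.

SQL:
SELECT a.student, b.title AS course
FROM enrollments a
LEFT JOIN courses b ON a.course_id = b.id

Result:
student | course   
--------+----------
Olivia  | NULL     
Ivan    | NULL     
Eve     | Economics
Beth    | Biology  
Bob     | History  
Tina    | Biology  


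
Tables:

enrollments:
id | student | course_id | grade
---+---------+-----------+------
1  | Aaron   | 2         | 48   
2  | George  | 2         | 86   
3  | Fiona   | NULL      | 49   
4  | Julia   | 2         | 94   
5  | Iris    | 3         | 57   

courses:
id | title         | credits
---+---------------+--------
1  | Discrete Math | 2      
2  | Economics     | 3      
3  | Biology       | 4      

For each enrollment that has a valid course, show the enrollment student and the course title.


INNER JOIN keeps only enrollments rows whose course_id matches an id in courses. Walk through each enrollment:
  - enrollment 1 (Aaron): course_id=2 -> matches Economics
  - enrollment 2 (George): course_id=2 -> matches Economics
  - enrollment 3 (Fiona): course_id=NULL, no match -> dropped
  - enrollment 4 (Julia): course_id=2 -> matches Economics
  - enrollment 5 (Iris): course_id=3 -> matches Biology
So 1 of 5 rows is dropped.

SQL:
SELECT a.student, b.title AS course
FROM enrollments a
INNER JOIN courses b ON a.course_id = b.id

Result:
student | course   
--------+----------
Aaron   | Economics
George  | Economics
Julia   | Economics
Iris    | Biology  


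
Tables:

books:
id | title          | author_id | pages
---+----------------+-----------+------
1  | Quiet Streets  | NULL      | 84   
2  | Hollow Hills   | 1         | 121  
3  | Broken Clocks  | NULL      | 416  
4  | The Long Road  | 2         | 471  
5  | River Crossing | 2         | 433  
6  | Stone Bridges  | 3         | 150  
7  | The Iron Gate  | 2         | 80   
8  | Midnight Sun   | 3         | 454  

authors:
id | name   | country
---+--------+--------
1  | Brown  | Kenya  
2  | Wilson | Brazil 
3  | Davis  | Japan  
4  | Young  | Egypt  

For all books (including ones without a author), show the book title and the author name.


LEFT JOIN keeps every row from books (the left table); where author_id has no match in authors, the author columns become NULL. Walk through each book:
  - book 1 (Quiet Streets): author_id=NULL, no match -> kept with NULL
  - book 2 (Hollow Hills): author_id=1 -> matches Brown
  - book 3 (Broken Clocks): author_id=NULL, no match -> kept with NULL
  - book 4 (The Long Road): author_id=2 -> matches Wilson
  - book 5 (River Crossing): author_id=2 -> matches Wilson
  - book 6 (Stone Bridges): author_id=3 -> matches Davis
  - book 7 (The Iron Gate): author_id=2 -> matches Wilson
  - book 8 (Midnight Sun): author_id=3 -> matches Davis
All 8 rows appear; 2 have NULL author.

SQL:
SELECT a.title, b.name AS author
FROM books a
LEFT JOIN authors b ON a.author_id = b.id

Result:
title          | author
---------------+-------
Quiet Streets  | NULL  
Hollow Hills   | Brown 
Broken Clocks  | NULL  
The Long Road  | Wilson
River Crossing | Wilson
Stone Bridges  | Davis 
The Iron Gate  | Wilson
Midnight Sun   | Davis 


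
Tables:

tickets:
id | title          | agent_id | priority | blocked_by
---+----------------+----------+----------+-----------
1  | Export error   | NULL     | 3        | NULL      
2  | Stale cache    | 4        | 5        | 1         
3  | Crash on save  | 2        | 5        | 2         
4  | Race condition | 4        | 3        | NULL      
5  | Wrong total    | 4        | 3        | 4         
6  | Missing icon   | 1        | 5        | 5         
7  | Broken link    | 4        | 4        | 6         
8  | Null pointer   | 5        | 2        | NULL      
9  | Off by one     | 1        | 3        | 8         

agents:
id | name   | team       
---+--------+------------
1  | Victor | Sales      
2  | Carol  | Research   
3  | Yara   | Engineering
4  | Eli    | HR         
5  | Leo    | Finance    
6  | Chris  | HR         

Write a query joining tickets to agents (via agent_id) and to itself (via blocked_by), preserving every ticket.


Two LEFT JOINs from the same base table tickets: one to agents via agent_id, one to tickets itself via blocked_by. Both are LEFT so every ticket is preserved.
Match against agents:
  - ticket 1 (Export error): agent_id=NULL, no match -> kept with NULL
  - ticket 2 (Stale cache): agent_id=4 -> matches Eli
  - ticket 3 (Crash on save): agent_id=2 -> matches Carol
  - ticket 4 (Race condition): agent_id=4 -> matches Eli
  - ticket 5 (Wrong total): agent_id=4 -> matches Eli
  - ticket 6 (Missing icon): agent_id=1 -> matches Victor
  - ticket 7 (Broken link): agent_id=4 -> matches Eli
  - ticket 8 (Null pointer): agent_id=5 -> matches Leo
  - ticket 9 (Off by one): agent_id=1 -> matches Victor
Match against tickets (self):
  - ticket 1 (Export error): blocked_by=NULL -> NULL
  - ticket 2 (Stale cache): blocked_by=1 -> Export error
  - ticket 3 (Crash on save): blocked_by=2 -> Stale cache
  - ticket 4 (Race condition): blocked_by=NULL -> NULL
  - ticket 5 (Wrong total): blocked_by=4 -> Race condition
  - ticket 6 (Missing icon): blocked_by=5 -> Wrong total
  - ticket 7 (Broken link): blocked_by=6 -> Missing icon
  - ticket 8 (Null pointer): blocked_by=NULL -> NULL
  - ticket 9 (Off by one): blocked_by=8 -> Null pointer

SQL:
SELECT a.title, b.name AS agent, c.title AS blocked_by
FROM tickets a
LEFT JOIN agents b ON a.agent_id = b.id
LEFT JOIN tickets c ON a.blocked_by = c.id

Result:
title          | agent  | blocked_by    
---------------+--------+---------------
Export error   | NULL   | NULL          
Stale cache    | Eli    | Export error  
Crash on save  | Carol  | Stale cache   
Race condition | Eli    | NULL          
Wrong total    | Eli    | Race condition
Missing icon   | Victor | Wrong total   
Broken link    | Eli    | Missing icon  
Null pointer   | Leo    | NULL          
Off by one     | Victor | Null pointer  


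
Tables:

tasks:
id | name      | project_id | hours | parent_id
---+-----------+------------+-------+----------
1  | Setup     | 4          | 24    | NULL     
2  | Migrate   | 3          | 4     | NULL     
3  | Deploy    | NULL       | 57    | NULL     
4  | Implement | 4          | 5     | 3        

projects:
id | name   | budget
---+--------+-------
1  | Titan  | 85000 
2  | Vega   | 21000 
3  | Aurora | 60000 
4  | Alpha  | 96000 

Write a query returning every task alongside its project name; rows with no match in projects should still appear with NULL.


LEFT JOIN keeps every row from tasks (the left table); where project_id has no match in projects, the project columns become NULL. Walk through each task:
  - task 1 (Setup): project_id=4 -> matches Alpha
  - task 2 (Migrate): project_id=3 -> matches Aurora
  - task 3 (Deploy): project_id=NULL, no match -> kept with NULL
  - task 4 (Implement): project_id=4 -> matches Alpha
All 4 rows appear; 1 has NULL project.

SQL:
SELECT a.name, b.name AS project
FROM tasks a
LEFT JOIN projects b ON a.project_id = b.id

Result:
name      | project
----------+--------
Setup     | Alpha  
Migrate   | Aurora 
Deploy    | NULL   
Implement | Alpha  


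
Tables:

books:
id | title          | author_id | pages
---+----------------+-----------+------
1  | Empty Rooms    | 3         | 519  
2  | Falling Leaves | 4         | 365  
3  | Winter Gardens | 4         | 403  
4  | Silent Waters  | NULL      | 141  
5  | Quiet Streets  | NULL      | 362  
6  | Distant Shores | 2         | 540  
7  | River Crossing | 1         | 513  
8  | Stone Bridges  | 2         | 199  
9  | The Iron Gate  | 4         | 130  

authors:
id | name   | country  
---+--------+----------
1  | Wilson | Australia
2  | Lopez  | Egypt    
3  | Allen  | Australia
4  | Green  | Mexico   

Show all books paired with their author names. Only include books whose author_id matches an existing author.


INNER JOIN keeps only books rows whose author_id matches an id in authors. Walk through each book:
  - book 1 (Empty Rooms): author_id=3 -> matches Allen
  - book 2 (Falling Leaves): author_id=4 -> matches Green
  - book 3 (Winter Gardens): author_id=4 -> matches Green
  - book 4 (Silent Waters): author_id=NULL, no match -> dropped
  - book 5 (Quiet Streets): author_id=NULL, no match -> dropped
  - book 6 (Distant Shores): author_id=2 -> matches Lopez
  - book 7 (River Crossing): author_id=1 -> matches Wilson
  - book 8 (Stone Bridges): author_id=2 -> matches Lopez
  - book 9 (The Iron Gate): author_id=4 -> matches Green
So 2 of 9 rows are dropped.

SQL:
SELECT a.title, b.name AS author
FROM books a
INNER JOIN authors b ON a.author_id = b.id

Result:
title          | author
---------------+-------
Empty Rooms    | Allen 
Falling Leaves | Green 
Winter Gardens | Green 
Distant Shores | Lopez 
River Crossing | Wilson
Stone Bridges  | Lopez 
The Iron Gate  | Green 


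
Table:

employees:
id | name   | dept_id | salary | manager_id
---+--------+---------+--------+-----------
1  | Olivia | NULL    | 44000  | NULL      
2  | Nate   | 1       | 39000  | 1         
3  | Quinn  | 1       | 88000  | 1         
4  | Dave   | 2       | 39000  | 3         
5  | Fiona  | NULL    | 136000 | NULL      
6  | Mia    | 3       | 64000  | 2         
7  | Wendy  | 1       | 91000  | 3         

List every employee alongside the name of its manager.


This is a self-join: employees is joined to a second copy of itself, matching each row's manager_id to another row's id. Use LEFT JOIN so rows with manager_id=NULL are kept.
  - employee 1 (Olivia): manager_id=NULL -> NULL
  - employee 2 (Nate): manager_id=1 -> Olivia
  - employee 3 (Quinn): manager_id=1 -> Olivia
  - employee 4 (Dave): manager_id=3 -> Quinn
  - employee 5 (Fiona): manager_id=NULL -> NULL
  - employee 6 (Mia): manager_id=2 -> Nate
  - employee 7 (Wendy): manager_id=3 -> Quinn

SQL:
SELECT a.name AS item, b.name AS manager
FROM employees a
LEFT JOIN employees b ON a.manager_id = b.id

Result:
item   | manager
-------+--------
Olivia | NULL   
Nate   | Olivia 
Quinn  | Olivia 
Dave   | Quinn  
Fiona  | NULL   
Mia    | Nate   
Wendy  | Quinn  


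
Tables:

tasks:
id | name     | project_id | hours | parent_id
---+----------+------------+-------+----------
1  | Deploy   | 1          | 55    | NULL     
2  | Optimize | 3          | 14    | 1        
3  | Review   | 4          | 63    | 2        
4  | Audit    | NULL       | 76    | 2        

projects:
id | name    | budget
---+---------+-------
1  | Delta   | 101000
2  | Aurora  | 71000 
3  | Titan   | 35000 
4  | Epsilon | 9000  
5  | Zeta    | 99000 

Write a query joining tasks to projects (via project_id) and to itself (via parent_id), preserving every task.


Two LEFT JOINs from the same base table tasks: one to projects via project_id, one to tasks itself via parent_id. Both are LEFT so every task is preserved.
Match against projects:
  - task 1 (Deploy): project_id=1 -> matches Delta
  - task 2 (Optimize): project_id=3 -> matches Titan
  - task 3 (Review): project_id=4 -> matches Epsilon
  - task 4 (Audit): project_id=NULL, no match -> kept with NULL
Match against tasks (self):
  - task 1 (Deploy): parent_id=NULL -> NULL
  - task 2 (Optimize): parent_id=1 -> Deploy
  - task 3 (Review): parent_id=2 -> Optimize
  - task 4 (Audit): parent_id=2 -> Optimize

SQL:
SELECT a.name, b.name AS project, c.name AS parent
FROM tasks a
LEFT JOIN projects b ON a.project_id = b.id
LEFT JOIN tasks c ON a.parent_id = c.id

Result:
name     | project | parent  
---------+---------+---------
Deploy   | Delta   | NULL    
Optimize | Titan   | Deploy  
Review   | Epsilon | Optimize
Audit    | NULL    | Optimize


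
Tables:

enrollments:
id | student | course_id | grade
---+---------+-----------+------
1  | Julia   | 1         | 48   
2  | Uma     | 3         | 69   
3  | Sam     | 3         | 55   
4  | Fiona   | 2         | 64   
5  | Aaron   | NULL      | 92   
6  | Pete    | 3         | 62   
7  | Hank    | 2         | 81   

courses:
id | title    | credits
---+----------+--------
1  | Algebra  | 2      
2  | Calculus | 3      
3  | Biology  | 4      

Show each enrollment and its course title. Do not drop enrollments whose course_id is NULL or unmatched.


LEFT JOIN keeps every row from enrollments (the left table); where course_id has no match in courses, the course columns become NULL. Walk through each enrollment:
  - enrollment 1 (Julia): course_id=1 -> matches Algebra
  - enrollment 2 (Uma): course_id=3 -> matches Biology
  - enrollment 3 (Sam): course_id=3 -> matches Biology
  - enrollment 4 (Fiona): course_id=2 -> matches Calculus
  - enrollment 5 (Aaron): course_id=NULL, no match -> kept with NULL
  - enrollment 6 (Pete): course_id=3 -> matches Biology
  - enrollment 7 (Hank): course_id=2 -> matches Calculus
All 7 rows appear; 1 has NULL course.

SQL:
SELECT a.student, b.title AS course
FROM enrollments a
LEFT JOIN courses b ON a.course_id = b.id

Result:
student | course  
--------+---------
Julia   | Algebra 
Uma     | Biology 
Sam     | Biology 
Fiona   | Calculus
Aaron   | NULL    
Pete    | Biology 
Hank    | Calculus


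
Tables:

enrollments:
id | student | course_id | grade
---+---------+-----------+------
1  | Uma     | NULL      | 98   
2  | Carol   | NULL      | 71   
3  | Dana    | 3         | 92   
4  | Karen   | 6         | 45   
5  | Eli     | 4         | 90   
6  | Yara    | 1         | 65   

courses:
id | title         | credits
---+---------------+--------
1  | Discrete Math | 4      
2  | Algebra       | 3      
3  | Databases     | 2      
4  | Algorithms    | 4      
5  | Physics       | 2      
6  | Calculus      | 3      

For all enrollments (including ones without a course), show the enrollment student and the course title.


LEFT JOIN keeps every row from enrollments (the left table); where course_id has no match in courses, the course columns become NULL. Walk through each enrollment:
  - enrollment 1 (Uma): course_id=NULL, no match -> kept with NULL
  - enrollment 2 (Carol): course_id=NULL, no match -> kept with NULL
  - enrollment 3 (Dana): course_id=3 -> matches Databases
  - enrollment 4 (Karen): course_id=6 -> matches Calculus
  - enrollment 5 (Eli): course_id=4 -> matches Algorithms
  - enrollment 6 (Yara): course_id=1 -> matches Discrete Math
All 6 rows appear; 2 have NULL course.

SQL:
SELECT a.student, b.title AS course
FROM enrollments a
LEFT JOIN courses b ON a.course_id = b.id

Result:
student | course       
--------+--------------
Uma     | NULL         
Carol   | NULL         
Dana    | Databases    
Karen   | Calculus     
Eli     | Algorithms   
Yara    | Discrete Math


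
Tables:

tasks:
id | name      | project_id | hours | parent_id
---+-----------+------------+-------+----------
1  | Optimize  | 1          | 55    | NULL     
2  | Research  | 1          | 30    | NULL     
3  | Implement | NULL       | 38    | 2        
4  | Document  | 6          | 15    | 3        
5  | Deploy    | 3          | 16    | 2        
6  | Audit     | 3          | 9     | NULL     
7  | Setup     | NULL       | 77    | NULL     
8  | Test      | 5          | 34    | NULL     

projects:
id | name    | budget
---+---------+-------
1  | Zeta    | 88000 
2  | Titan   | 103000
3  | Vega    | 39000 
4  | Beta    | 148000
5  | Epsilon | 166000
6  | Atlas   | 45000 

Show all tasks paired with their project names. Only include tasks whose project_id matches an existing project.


INNER JOIN keeps only tasks rows whose project_id matches an id in projects. Walk through each task:
  - task 1 (Optimize): project_id=1 -> matches Zeta
  - task 2 (Research): project_id=1 -> matches Zeta
  - task 3 (Implement): project_id=NULL, no match -> dropped
  - task 4 (Document): project_id=6 -> matches Atlas
  - task 5 (Deploy): project_id=3 -> matches Vega
  - task 6 (Audit): project_id=3 -> matches Vega
  - task 7 (Setup): project_id=NULL, no match -> dropped
  - task 8 (Test): project_id=5 -> matches Epsilon
So 2 of 8 rows are dropped.

SQL:
SELECT a.name, b.name AS project
FROM tasks a
INNER JOIN projects b ON a.project_id = b.id

Result:
name     | project
---------+--------
Optimize | Zeta   
Research | Zeta   
Document | Atlas  
Deploy   | Vega   
Audit    | Vega   
Test     | Epsilon


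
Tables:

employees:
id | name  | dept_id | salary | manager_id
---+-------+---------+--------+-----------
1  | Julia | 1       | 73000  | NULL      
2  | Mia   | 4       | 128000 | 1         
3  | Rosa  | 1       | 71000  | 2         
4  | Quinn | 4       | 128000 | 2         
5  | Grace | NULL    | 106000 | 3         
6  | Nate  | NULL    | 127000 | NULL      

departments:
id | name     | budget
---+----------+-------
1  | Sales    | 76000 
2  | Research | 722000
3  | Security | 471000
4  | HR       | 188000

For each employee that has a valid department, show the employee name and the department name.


INNER JOIN keeps only employees rows whose dept_id matches an id in departments. Walk through each employee:
  - employee 1 (Julia): dept_id=1 -> matches Sales
  - employee 2 (Mia): dept_id=4 -> matches HR
  - employee 3 (Rosa): dept_id=1 -> matches Sales
  - employee 4 (Quinn): dept_id=4 -> matches HR
  - employee 5 (Grace): dept_id=NULL, no match -> dropped
  - employee 6 (Nate): dept_id=NULL, no match -> dropped
So 2 of 6 rows are dropped.

SQL:
SELECT a.name, b.name AS department
FROM employees a
INNER JOIN departments b ON a.dept_id = b.id

Result:
name  | department
------+-----------
Julia | Sales     
Mia   | HR        
Rosa  | Sales     
Quinn | HR        


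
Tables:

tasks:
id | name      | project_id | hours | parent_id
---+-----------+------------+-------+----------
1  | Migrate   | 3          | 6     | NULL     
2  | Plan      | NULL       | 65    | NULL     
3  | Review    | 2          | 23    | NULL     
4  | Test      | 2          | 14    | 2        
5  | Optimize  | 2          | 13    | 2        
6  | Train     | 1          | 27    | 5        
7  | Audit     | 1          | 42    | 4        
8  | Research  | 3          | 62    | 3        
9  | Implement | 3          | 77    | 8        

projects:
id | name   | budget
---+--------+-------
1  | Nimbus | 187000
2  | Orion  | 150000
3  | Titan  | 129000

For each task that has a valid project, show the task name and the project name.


INNER JOIN keeps only tasks rows whose project_id matches an id in projects. Walk through each task:
  - task 1 (Migrate): project_id=3 -> matches Titan
  - task 2 (Plan): project_id=NULL, no match -> dropped
  - task 3 (Review): project_id=2 -> matches Orion
  - task 4 (Test): project_id=2 -> matches Orion
  - task 5 (Optimize): project_id=2 -> matches Orion
  - task 6 (Train): project_id=1 -> matches Nimbus
  - task 7 (Audit): project_id=1 -> matches Nimbus
  - task 8 (Research): project_id=3 -> matches Titan
  - task 9 (Implement): project_id=3 -> matches Titan
So 1 of 9 rows is dropped.

SQL:
SELECT a.name, b.name AS project
FROM tasks a
INNER JOIN projects b ON a.project_id = b.id

Result:
name      | project
----------+--------
Migrate   | Titan  
Review    | Orion  
Test      | Orion  
Optimize  | Orion  
Train     | Nimbus 
Audit     | Nimbus 
Research  | Titan  
Implement | Titan  


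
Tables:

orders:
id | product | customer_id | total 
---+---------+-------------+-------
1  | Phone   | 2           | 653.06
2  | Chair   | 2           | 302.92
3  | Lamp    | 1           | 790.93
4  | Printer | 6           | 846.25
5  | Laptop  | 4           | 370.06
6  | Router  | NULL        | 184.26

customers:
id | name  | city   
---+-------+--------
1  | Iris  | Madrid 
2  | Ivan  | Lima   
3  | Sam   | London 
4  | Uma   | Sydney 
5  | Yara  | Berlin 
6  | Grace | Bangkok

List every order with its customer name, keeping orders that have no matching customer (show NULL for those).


LEFT JOIN keeps every row from orders (the left table); where customer_id has no match in customers, the customer columns become NULL. Walk through each order:
  - order 1 (Phone): customer_id=2 -> matches Ivan
  - order 2 (Chair): customer_id=2 -> matches Ivan
  - order 3 (Lamp): customer_id=1 -> matches Iris
  - order 4 (Printer): customer_id=6 -> matches Grace
  - order 5 (Laptop): customer_id=4 -> matches Uma
  - order 6 (Router): customer_id=NULL, no match -> kept with NULL
All 6 rows appear; 1 has NULL customer.

SQL:
SELECT a.product, b.name AS customer
FROM orders a
LEFT JOIN customers b ON a.customer_id = b.id

Result:
product | customer
--------+---------
Phone   | Ivan    
Chair   | Ivan    
Lamp    | Iris    
Printer | Grace   
Laptop  | Uma     
Router  | NULL    


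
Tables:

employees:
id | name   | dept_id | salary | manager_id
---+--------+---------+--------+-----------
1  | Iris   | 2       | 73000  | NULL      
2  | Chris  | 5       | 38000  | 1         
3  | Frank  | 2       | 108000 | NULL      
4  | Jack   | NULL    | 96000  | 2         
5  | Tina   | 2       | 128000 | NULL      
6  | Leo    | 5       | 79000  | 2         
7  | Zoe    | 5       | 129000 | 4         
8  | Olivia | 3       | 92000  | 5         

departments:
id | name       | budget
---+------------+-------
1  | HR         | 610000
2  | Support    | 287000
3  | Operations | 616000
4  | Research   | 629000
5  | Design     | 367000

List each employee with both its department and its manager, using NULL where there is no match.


Two LEFT JOINs from the same base table employees: one to departments via dept_id, one to employees itself via manager_id. Both are LEFT so every employee is preserved.
Match against departments:
  - employee 1 (Iris): dept_id=2 -> matches Support
  - employee 2 (Chris): dept_id=5 -> matches Design
  - employee 3 (Frank): dept_id=2 -> matches Support
  - employee 4 (Jack): dept_id=NULL, no match -> kept with NULL
  - employee 5 (Tina): dept_id=2 -> matches Support
  - employee 6 (Leo): dept_id=5 -> matches Design
  - employee 7 (Zoe): dept_id=5 -> matches Design
  - employee 8 (Olivia): dept_id=3 -> matches Operations
Match against employees (self):
  - employee 1 (Iris): manager_id=NULL -> NULL
  - employee 2 (Chris): manager_id=1 -> Iris
  - employee 3 (Frank): manager_id=NULL -> NULL
  - employee 4 (Jack): manager_id=2 -> Chris
  - employee 5 (Tina): manager_id=NULL -> NULL
  - employee 6 (Leo): manager_id=2 -> Chris
  - employee 7 (Zoe): manager_id=4 -> Jack
  - employee 8 (Olivia): manager_id=5 -> Tina

SQL:
SELECT a.name, b.name AS department, c.name AS manager
FROM employees a
LEFT JOIN departments b ON a.dept_id = b.id
LEFT JOIN employees c ON a.manager_id = c.id

Result:
name   | department | manager
-------+------------+--------
Iris   | Support    | NULL   
Chris  | Design     | Iris   
Frank  | Support    | NULL   
Jack   | NULL       | Chris  
Tina   | Support    | NULL   
Leo    | Design     | Chris  
Zoe    | Design     | Jack   
Olivia | Operations | Tina   


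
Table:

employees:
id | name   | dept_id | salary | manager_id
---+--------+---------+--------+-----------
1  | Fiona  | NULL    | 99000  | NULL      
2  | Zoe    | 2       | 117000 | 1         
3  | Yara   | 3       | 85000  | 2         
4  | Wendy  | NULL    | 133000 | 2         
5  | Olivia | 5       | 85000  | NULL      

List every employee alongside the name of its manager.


This is a self-join: employees is joined to a second copy of itself, matching each row's manager_id to another row's id. Use LEFT JOIN so rows with manager_id=NULL are kept.
  - employee 1 (Fiona): manager_id=NULL -> NULL
  - employee 2 (Zoe): manager_id=1 -> Fiona
  - employee 3 (Yara): manager_id=2 -> Zoe
  - employee 4 (Wendy): manager_id=2 -> Zoe
  - employee 5 (Olivia): manager_id=NULL -> NULL

SQL:
SELECT a.name AS item, b.name AS manager
FROM employees a
LEFT JOIN employees b ON a.manager_id = b.id

Result:
item   | manager
-------+--------
Fiona  | NULL   
Zoe    | Fiona  
Yara   | Zoe    
Wendy  | Zoe    
Olivia | NULL   


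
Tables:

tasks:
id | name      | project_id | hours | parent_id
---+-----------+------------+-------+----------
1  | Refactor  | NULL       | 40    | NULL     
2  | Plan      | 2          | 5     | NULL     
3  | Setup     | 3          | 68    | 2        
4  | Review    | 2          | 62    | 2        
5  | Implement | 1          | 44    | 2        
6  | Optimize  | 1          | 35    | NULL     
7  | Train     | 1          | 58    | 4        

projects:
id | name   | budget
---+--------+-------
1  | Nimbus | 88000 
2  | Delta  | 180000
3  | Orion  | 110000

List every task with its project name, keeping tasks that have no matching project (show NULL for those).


LEFT JOIN keeps every row from tasks (the left table); where project_id has no match in projects, the project columns become NULL. Walk through each task:
  - task 1 (Refactor): project_id=NULL, no match -> kept with NULL
  - task 2 (Plan): project_id=2 -> matches Delta
  - task 3 (Setup): project_id=3 -> matches Orion
  - task 4 (Review): project_id=2 -> matches Delta
  - task 5 (Implement): project_id=1 -> matches Nimbus
  - task 6 (Optimize): project_id=1 -> matches Nimbus
  - task 7 (Train): project_id=1 -> matches Nimbus
All 7 rows appear; 1 has NULL project.

SQL:
SELECT a.name, b.name AS project
FROM tasks a
LEFT JOIN projects b ON a.project_id = b.id

Result:
name      | project
----------+--------
Refactor  | NULL   
Plan      | Delta  
Setup     | Orion  
Review    | Delta  
Implement | Nimbus 
Optimize  | Nimbus 
Train     | Nimbus 


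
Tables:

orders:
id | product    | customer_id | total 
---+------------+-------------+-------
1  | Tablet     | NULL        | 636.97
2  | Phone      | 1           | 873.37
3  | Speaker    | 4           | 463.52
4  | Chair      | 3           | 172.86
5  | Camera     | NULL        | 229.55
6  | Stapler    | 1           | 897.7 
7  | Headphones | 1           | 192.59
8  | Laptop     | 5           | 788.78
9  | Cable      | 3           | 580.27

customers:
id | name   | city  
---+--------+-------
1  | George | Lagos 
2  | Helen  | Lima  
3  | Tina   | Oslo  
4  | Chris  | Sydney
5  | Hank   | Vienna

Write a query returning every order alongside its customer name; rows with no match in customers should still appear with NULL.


LEFT JOIN keeps every row from orders (the left table); where customer_id has no match in customers, the customer columns become NULL. Walk through each order:
  - order 1 (Tablet): customer_id=NULL, no match -> kept with NULL
  - order 2 (Phone): customer_id=1 -> matches George
  - order 3 (Speaker): customer_id=4 -> matches Chris
  - order 4 (Chair): customer_id=3 -> matches Tina
  - order 5 (Camera): customer_id=NULL, no match -> kept with NULL
  - order 6 (Stapler): customer_id=1 -> matches George
  - order 7 (Headphones): customer_id=1 -> matches George
  - order 8 (Laptop): customer_id=5 -> matches Hank
  - order 9 (Cable): customer_id=3 -> matches Tina
All 9 rows appear; 2 have NULL customer.

SQL:
SELECT a.product, b.name AS customer
FROM orders a
LEFT JOIN customers b ON a.customer_id = b.id

Result:
product    | customer
-----------+---------
Tablet     | NULL    
Phone      | George  
Speaker    | Chris   
Chair      | Tina    
Camera     | NULL    
Stapler    | George  
Headphones | George  
Laptop     | Hank    
Cable      | Tina    


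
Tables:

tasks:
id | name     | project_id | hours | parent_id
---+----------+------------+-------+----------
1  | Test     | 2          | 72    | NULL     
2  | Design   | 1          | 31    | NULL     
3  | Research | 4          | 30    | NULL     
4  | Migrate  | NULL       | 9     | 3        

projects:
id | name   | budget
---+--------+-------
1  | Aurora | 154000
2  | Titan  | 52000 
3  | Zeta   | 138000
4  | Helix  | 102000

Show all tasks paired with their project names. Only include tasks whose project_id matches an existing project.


INNER JOIN keeps only tasks rows whose project_id matches an id in projects. Walk through each task:
  - task 1 (Test): project_id=2 -> matches Titan
  - task 2 (Design): project_id=1 -> matches Aurora
  - task 3 (Research): project_id=4 -> matches Helix
  - task 4 (Migrate): project_id=NULL, no match -> dropped
So 1 of 4 rows is dropped.

SQL:
SELECT a.name, b.name AS project
FROM tasks a
INNER JOIN projects b ON a.project_id = b.id

Result:
name     | project
---------+--------
Test     | Titan  
Design   | Aurora 
Research | Helix  


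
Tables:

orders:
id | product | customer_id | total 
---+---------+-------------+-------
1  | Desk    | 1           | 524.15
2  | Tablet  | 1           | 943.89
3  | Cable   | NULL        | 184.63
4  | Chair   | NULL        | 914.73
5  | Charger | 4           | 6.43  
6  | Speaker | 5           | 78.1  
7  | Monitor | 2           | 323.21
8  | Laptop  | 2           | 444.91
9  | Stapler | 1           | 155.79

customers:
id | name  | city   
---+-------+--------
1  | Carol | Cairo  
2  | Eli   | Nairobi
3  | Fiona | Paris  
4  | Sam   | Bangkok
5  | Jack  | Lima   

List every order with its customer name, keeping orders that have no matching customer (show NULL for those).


LEFT JOIN keeps every row from orders (the left table); where customer_id has no match in customers, the customer columns become NULL. Walk through each order:
  - order 1 (Desk): customer_id=1 -> matches Carol
  - order 2 (Tablet): customer_id=1 -> matches Carol
  - order 3 (Cable): customer_id=NULL, no match -> kept with NULL
  - order 4 (Chair): customer_id=NULL, no match -> kept with NULL
  - order 5 (Charger): customer_id=4 -> matches Sam
  - order 6 (Speaker): customer_id=5 -> matches Jack
  - order 7 (Monitor): customer_id=2 -> matches Eli
  - order 8 (Laptop): customer_id=2 -> matches Eli
  - order 9 (Stapler): customer_id=1 -> matches Carol
All 9 rows appear; 2 have NULL customer.

SQL:
SELECT a.product, b.name AS customer
FROM orders a
LEFT JOIN customers b ON a.customer_id = b.id

Result:
product | customer
--------+---------
Desk    | Carol   
Tablet  | Carol   
Cable   | NULL    
Chair   | NULL    
Charger | Sam     
Speaker | Jack    
Monitor | Eli     
Laptop  | Eli     
Stapler | Carol   


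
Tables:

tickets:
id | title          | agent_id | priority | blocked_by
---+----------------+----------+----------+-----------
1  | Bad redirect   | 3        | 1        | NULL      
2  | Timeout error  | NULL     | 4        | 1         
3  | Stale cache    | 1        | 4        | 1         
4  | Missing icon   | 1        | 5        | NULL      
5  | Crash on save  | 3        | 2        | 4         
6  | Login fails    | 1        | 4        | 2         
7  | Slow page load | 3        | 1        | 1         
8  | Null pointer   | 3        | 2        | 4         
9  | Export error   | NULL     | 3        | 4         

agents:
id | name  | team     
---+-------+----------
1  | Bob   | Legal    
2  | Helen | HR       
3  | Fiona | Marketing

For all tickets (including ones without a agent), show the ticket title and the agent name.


LEFT JOIN keeps every row from tickets (the left table); where agent_id has no match in agents, the agent columns become NULL. Walk through each ticket:
  - ticket 1 (Bad redirect): agent_id=3 -> matches Fiona
  - ticket 2 (Timeout error): agent_id=NULL, no match -> kept with NULL
  - ticket 3 (Stale cache): agent_id=1 -> matches Bob
  - ticket 4 (Missing icon): agent_id=1 -> matches Bob
  - ticket 5 (Crash on save): agent_id=3 -> matches Fiona
  - ticket 6 (Login fails): agent_id=1 -> matches Bob
  - ticket 7 (Slow page load): agent_id=3 -> matches Fiona
  - ticket 8 (Null pointer): agent_id=3 -> matches Fiona
  - ticket 9 (Export error): agent_id=NULL, no match -> kept with NULL
All 9 rows appear; 2 have NULL agent.

SQL:
SELECT a.title, b.name AS agent
FROM tickets a
LEFT JOIN agents b ON a.agent_id = b.id

Result:
title          | agent
---------------+------
Bad redirect   | Fiona
Timeout error  | NULL 
Stale cache    | Bob  
Missing icon   | Bob  
Crash on save  | Fiona
Login fails    | Bob  
Slow page load | Fiona
Null pointer   | Fiona
Export error   | NULL 


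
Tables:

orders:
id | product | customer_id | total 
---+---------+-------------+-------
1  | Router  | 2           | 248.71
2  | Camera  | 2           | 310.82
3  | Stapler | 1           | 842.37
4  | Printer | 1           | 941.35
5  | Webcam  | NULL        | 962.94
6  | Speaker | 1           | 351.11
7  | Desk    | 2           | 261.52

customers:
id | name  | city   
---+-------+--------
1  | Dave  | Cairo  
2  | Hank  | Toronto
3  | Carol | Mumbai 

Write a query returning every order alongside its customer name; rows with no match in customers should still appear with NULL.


LEFT JOIN keeps every row from orders (the left table); where customer_id has no match in customers, the customer columns become NULL. Walk through each order:
  - order 1 (Router): customer_id=2 -> matches Hank
  - order 2 (Camera): customer_id=2 -> matches Hank
  - order 3 (Stapler): customer_id=1 -> matches Dave
  - order 4 (Printer): customer_id=1 -> matches Dave
  - order 5 (Webcam): customer_id=NULL, no match -> kept with NULL
  - order 6 (Speaker): customer_id=1 -> matches Dave
  - order 7 (Desk): customer_id=2 -> matches Hank
All 7 rows appear; 1 has NULL customer.

SQL:
SELECT a.product, b.name AS customer
FROM orders a
LEFT JOIN customers b ON a.customer_id = b.id

Result:
product | customer
--------+---------
Router  | Hank    
Camera  | Hank    
Stapler | Dave    
Printer | Dave    
Webcam  | NULL    
Speaker | Dave    
Desk    | Hank    
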